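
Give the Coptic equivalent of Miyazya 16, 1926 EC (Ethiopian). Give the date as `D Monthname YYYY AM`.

16 Parmouti 1650 AM

Both dates share Julian Day Number 2427552; in the Coptic calendar that is 16 Parmouti 1650 AM.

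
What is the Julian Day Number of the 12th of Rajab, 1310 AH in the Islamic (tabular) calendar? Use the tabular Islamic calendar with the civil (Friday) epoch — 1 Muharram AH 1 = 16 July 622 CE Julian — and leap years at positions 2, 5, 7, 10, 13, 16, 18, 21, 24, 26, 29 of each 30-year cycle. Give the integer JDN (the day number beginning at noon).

2412494

In the Gregorian calendar the same day is 30 January 1893.
JDN 2451545 is 1 January 2000 CE (Gregorian); the target day is −39051 days from there, so JDN = 2412494.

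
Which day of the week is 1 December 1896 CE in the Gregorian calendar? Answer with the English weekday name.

2413895 ≡ 1 (mod 7); counting from Monday = 0 gives Tuesday.

Tuesday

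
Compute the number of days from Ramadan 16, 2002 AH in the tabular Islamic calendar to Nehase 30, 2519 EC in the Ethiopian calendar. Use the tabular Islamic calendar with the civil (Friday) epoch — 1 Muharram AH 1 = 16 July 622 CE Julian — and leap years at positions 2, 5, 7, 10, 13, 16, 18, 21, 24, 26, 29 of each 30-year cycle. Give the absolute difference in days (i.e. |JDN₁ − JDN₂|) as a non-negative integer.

JDN of the first date = 2657779.
JDN of the second date = 2644279.
|2644279 − 2657779| = 13500.

13500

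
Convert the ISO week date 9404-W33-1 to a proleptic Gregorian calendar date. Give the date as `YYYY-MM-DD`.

9404-08-13

ISO week 1 of 9404 is the week containing the first Thursday of 9404.
Week 33, day 1 (Monday) lands on 9404-08-13.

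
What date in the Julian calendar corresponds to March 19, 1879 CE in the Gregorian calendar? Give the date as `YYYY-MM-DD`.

1879-03-07

At this point the Julian calendar is 12 days behind the Gregorian.
19 March 1879 Gregorian − 12 days → 7 March 1879 Julian.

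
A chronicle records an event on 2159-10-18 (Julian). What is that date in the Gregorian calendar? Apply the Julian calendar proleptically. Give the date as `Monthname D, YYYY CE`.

At this point the Julian calendar is 14 days behind the Gregorian.
18 October 2159 Julian + 14 days → 1 November 2159 Gregorian.

November 1, 2159 CE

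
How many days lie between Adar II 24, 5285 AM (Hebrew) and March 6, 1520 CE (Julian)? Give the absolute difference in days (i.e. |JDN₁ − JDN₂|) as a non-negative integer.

1839

First date → JDN 2278142; second date → JDN 2276303.
The interval is |2278142 − 2276303| = 1839 days.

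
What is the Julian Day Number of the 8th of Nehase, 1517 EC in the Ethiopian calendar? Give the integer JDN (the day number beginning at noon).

In the proleptic Gregorian calendar the same day is 11 August 1525.
JDN 2299161 is 15 October 1582 CE (Gregorian); the target day is −20884 days from there, so JDN = 2278277.

2278277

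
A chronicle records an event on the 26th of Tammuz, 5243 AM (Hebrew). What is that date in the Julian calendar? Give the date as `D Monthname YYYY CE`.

The source date corresponds to 10 July 1483 in the proleptic Gregorian calendar (JDN 2262905).
That day falls on 1 July 1483 CE in the Julian calendar.

1 July 1483 CE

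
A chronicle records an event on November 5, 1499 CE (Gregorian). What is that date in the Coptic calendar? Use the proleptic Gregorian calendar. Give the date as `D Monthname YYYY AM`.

Both dates share Julian Day Number 2268867; in the Coptic calendar that is 29 Paopi 1216 AM.

29 Paopi 1216 AM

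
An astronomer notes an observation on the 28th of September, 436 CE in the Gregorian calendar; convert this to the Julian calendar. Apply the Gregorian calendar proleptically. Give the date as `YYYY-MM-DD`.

0436-09-27

For dates in this range the Gregorian date is 1 day ahead of the Julian.
28 September 436 Gregorian − 1 day → 27 September 436 Julian.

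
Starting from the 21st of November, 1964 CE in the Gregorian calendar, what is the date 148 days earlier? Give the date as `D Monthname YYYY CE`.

26 June 1964 CE

JDN of the 21st of November, 1964 CE = 2438721.
2438721 − 148 = 2438573.
JDN 2438573 in the Gregorian calendar is 26 June 1964 CE.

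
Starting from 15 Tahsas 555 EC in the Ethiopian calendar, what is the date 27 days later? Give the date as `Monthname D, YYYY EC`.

The starting date is JDN 1926673; 1926673 + 27 = 1926700.
JDN 1926700 corresponds to Tir 12, 555 EC.

Tir 12, 555 EC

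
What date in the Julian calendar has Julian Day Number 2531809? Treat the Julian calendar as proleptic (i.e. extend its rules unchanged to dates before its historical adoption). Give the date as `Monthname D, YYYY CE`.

JDN 2531809 is 4 October 2219 in the Gregorian calendar.
In the Julian calendar that day is September 19, 2219 CE.

September 19, 2219 CE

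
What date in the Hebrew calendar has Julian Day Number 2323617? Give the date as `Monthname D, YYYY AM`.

The Gregorian equivalent of JDN 2323617 is 29 September 1649.
In the Hebrew calendar that day is Tishrei 23, 5410 AM.

Tishrei 23, 5410 AM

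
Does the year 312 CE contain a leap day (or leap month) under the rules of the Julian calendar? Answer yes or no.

312 mod 4 = 0, so it is a leap year in the Julian calendar.

yes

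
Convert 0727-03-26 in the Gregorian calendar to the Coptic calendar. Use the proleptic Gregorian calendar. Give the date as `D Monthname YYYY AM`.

26 Paremhat 443 AM

Julian Day Number of the source date = 1986675.
Converting JDN 1986675 to the Coptic calendar gives 26 Paremhat 443 AM.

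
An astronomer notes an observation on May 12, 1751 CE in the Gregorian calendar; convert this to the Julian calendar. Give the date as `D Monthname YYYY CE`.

The Julian–Gregorian offset here is 11 days (Julian trailing).
12 May 1751 Gregorian − 11 days → 1 May 1751 Julian.

1 May 1751 CE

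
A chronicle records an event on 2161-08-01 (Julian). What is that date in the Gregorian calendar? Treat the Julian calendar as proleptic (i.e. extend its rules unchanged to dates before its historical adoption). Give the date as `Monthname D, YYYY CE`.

For dates in this range the Gregorian date is 14 days ahead of the Julian.
1 August 2161 Julian + 14 days → 15 August 2161 Gregorian.

August 15, 2161 CE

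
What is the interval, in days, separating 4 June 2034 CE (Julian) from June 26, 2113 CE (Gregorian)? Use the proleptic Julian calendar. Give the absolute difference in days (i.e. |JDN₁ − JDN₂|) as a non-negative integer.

28863

First date → JDN 2464131; second date → JDN 2492994.
The interval is |2464131 − 2492994| = 28863 days.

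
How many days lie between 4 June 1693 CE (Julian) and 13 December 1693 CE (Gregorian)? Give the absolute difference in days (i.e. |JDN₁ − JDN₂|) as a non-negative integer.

First date → JDN 2339581; second date → JDN 2339763.
The interval is |2339581 − 2339763| = 182 days.

182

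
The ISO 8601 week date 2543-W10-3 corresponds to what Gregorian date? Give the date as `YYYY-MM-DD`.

2543-03-06

ISO week 1 of 2543 is the week containing the first Thursday of 2543.
Week 10, day 3 (Wednesday) lands on 2543-03-06.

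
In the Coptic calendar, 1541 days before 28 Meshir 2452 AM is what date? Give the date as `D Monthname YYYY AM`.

Counting 1541 days back from JDN 2720435 reaches JDN 2718894, which is 8 Koiak 2448 AM.

8 Koiak 2448 AM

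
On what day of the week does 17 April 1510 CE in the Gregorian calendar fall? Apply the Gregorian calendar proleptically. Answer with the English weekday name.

Sunday

JDN 2272682 mod 7 = 6, and JDN 0 was a Monday, so this is a Sunday.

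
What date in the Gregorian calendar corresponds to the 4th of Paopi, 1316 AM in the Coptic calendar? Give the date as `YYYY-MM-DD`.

1599-10-12

Julian Day Number of the source date = 2305367.
Converting JDN 2305367 to the Gregorian calendar gives 12 October 1599 CE.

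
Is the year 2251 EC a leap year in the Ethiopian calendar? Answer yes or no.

2251 mod 4 = 3; in the Ethiopian calendar a year is leap when year mod 4 = 3, so it is a leap year.

yes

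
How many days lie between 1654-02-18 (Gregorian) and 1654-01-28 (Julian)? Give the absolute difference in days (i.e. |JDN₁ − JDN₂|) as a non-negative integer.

11

First date → JDN 2325220; second date → JDN 2325209.
The interval is |2325220 − 2325209| = 11 days.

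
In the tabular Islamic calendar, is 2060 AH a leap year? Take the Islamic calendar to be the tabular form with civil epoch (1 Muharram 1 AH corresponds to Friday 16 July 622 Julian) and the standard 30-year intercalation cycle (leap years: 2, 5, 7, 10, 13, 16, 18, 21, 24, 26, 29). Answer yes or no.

no

Year 2060 AH is year 20 of its 30-year cycle; leap positions are 2, 5, 7, 10, 13, 16, 18, 21, 24, 26, 29, so it is a common year (354 days).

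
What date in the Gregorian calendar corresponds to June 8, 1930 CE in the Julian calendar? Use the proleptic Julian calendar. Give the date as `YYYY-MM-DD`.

At this point the Julian calendar is 13 days behind the Gregorian.
8 June 1930 Julian + 13 days → 21 June 1930 Gregorian.

1930-06-21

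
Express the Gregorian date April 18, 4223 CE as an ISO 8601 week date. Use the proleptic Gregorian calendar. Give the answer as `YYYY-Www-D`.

The weekday is Friday (ISO weekday 5).
That Friday belongs to ISO week 16 of ISO year 4223.

4223-W16-5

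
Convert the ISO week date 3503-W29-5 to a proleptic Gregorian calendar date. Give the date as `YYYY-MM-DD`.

3503-07-17

ISO week 1 of 3503 is the week containing the first Thursday of 3503.
Week 29, day 5 (Friday) lands on 3503-07-17.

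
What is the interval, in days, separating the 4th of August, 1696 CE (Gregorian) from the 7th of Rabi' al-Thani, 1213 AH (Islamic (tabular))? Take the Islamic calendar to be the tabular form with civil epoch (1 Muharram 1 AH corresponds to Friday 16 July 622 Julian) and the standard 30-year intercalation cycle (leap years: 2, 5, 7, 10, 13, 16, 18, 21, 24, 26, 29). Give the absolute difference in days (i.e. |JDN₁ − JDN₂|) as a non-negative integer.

First date → JDN 2340728; second date → JDN 2378027.
The interval is |2340728 − 2378027| = 37299 days.

37299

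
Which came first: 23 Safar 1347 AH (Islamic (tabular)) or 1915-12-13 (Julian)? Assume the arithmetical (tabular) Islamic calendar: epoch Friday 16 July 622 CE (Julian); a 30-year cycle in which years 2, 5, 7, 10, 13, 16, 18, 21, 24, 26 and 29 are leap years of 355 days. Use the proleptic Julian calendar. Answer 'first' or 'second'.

The two dates have Julian Day Numbers 2425470 and 2420858 respectively.
Since 2420858 < 2425470, the second date comes first.

second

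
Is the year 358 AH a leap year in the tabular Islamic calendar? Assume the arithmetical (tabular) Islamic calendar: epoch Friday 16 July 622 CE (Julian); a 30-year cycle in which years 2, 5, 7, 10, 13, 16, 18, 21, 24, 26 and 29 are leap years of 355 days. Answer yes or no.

no

Year 358 AH is year 28 of its 30-year cycle; leap positions are 2, 5, 7, 10, 13, 16, 18, 21, 24, 26, 29, so it is a common year (354 days).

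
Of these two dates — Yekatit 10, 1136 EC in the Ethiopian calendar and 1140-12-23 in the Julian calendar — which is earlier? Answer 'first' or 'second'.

Converting both to JDN: 2138939 vs 2137800; the smaller is the second.

second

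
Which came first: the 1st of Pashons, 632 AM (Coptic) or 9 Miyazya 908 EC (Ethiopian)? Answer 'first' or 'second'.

second

The two dates have Julian Day Numbers 2055743 and 2055721 respectively.
Since 2055721 < 2055743, the second date comes first.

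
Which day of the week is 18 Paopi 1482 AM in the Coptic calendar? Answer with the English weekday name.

Equivalently 26 October 1765 Gregorian, JDN 2366012.
Since JDN mod 7 = 5 (0 = Monday), the day is Saturday.

Saturday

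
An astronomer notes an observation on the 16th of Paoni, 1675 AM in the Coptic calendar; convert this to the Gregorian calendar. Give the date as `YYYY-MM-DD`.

Both dates share Julian Day Number 2436743; in the Gregorian calendar that is 23 June 1959 CE.

1959-06-23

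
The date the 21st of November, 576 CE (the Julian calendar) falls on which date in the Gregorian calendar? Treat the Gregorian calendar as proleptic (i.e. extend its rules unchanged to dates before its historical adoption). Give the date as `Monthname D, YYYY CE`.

November 23, 576 CE

At this point the Julian calendar is 2 days behind the Gregorian.
21 November 576 Julian + 2 days → 23 November 576 Gregorian.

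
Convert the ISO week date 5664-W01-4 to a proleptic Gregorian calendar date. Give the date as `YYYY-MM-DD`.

ISO week 1 of 5664 is the week containing the first Thursday of 5664.
Week 1, day 4 (Thursday) lands on 5664-01-03.

5664-01-03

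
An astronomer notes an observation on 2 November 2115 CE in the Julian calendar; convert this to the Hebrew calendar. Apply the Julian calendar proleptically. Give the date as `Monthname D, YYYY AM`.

The source date corresponds to 16 November 2115 in the Gregorian calendar (JDN 2493867).
That day falls on 29 Cheshvan 5876 AM in the Hebrew calendar.

Cheshvan 29, 5876 AM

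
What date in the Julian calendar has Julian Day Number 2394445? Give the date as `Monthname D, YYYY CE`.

August 20, 1843 CE

JDN 2394445 is 1 September 1843 in the Gregorian calendar.
In the Julian calendar that day is August 20, 1843 CE.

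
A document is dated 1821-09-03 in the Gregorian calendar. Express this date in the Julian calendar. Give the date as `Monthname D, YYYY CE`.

August 22, 1821 CE

For dates in this range the Gregorian date is 12 days ahead of the Julian.
3 September 1821 Gregorian − 12 days → 22 August 1821 Julian.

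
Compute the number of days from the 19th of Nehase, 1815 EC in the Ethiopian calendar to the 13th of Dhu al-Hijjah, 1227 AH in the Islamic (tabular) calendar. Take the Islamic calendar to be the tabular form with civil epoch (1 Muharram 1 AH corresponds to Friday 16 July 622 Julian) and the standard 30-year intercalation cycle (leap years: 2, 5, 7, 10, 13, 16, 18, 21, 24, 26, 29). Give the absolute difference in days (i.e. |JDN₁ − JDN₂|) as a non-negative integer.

3901

JDN of the first date = 2387132.
JDN of the second date = 2383231.
|2383231 − 2387132| = 3901.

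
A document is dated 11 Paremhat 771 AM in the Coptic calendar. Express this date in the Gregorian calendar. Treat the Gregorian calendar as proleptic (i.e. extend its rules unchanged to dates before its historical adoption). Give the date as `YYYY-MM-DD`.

1055-03-13

Both dates share Julian Day Number 2106462; in the Gregorian calendar that is 13 March 1055 CE.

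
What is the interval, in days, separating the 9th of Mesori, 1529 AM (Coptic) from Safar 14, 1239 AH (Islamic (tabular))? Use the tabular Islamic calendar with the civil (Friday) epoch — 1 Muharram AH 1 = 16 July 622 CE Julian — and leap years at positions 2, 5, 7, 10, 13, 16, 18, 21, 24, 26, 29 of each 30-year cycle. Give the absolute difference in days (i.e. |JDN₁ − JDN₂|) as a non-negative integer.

3719

JDN of the first date = 2383470.
JDN of the second date = 2387189.
|2387189 − 2383470| = 3719.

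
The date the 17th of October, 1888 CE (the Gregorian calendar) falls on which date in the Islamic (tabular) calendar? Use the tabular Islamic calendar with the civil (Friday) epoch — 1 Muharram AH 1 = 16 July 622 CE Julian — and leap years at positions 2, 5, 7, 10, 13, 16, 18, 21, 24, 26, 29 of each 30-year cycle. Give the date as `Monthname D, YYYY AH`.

Safar 11, 1306 AH

Both dates share Julian Day Number 2410928; in the tabular Islamic calendar that is 11 Safar 1306 AH.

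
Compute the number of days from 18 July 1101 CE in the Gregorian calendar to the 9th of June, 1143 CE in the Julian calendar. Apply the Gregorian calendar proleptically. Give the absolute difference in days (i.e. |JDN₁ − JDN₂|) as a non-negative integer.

15308

First date → JDN 2123390; second date → JDN 2138698.
The interval is |2123390 − 2138698| = 15308 days.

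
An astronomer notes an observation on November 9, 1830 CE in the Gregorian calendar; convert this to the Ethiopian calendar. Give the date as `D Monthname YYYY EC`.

1 Hidar 1823 EC

Julian Day Number of the source date = 2389766.
Converting JDN 2389766 to the Ethiopian calendar gives 1 Hidar 1823 EC.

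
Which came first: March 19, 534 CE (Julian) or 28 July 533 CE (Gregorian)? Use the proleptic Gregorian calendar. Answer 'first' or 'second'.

second

First date → JDN 1916179; second date → JDN 1915943.
JDN 1915943 < JDN 1916179, so the second date is earlier.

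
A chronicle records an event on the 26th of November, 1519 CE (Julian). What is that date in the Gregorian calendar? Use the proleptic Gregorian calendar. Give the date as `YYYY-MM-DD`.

For dates in this range the Gregorian date is 10 days ahead of the Julian.
26 November 1519 Julian + 10 days → 6 December 1519 Gregorian.

1519-12-06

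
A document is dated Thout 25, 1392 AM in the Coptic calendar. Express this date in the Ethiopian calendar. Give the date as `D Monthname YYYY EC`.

25 Meskerem 1668 EC

The source date corresponds to 3 October 1675 in the Gregorian calendar (JDN 2333117).
That day falls on 25 Meskerem 1668 EC in the Ethiopian calendar.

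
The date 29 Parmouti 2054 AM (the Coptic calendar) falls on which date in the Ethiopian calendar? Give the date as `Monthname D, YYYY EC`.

Julian Day Number of the source date = 2575126.
Converting JDN 2575126 to the Ethiopian calendar gives 29 Miyazya 2330 EC.

Miyazya 29, 2330 EC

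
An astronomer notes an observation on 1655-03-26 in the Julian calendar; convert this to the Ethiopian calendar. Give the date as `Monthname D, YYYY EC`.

Both dates share Julian Day Number 2325631; in the Ethiopian calendar that is 30 Megabit 1647 EC.

Megabit 30, 1647 EC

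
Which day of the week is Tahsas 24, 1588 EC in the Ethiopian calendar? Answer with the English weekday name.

This is JDN 2303986 (31 December 1595 Gregorian).
2303986 ≡ 6 (mod 7); counting from Monday = 0 gives Sunday.

Sunday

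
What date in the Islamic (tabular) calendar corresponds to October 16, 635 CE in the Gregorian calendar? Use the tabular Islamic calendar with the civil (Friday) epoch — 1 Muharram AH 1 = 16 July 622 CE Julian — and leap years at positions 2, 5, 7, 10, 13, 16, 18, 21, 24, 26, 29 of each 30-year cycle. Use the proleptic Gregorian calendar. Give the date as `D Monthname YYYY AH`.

Both dates share Julian Day Number 1953277; in the tabular Islamic calendar that is 24 Sha'ban 14 AH.

24 Sha'ban 14 AH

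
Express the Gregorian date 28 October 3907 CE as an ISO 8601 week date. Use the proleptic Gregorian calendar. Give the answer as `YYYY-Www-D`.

The weekday is Monday (ISO weekday 1).
That Monday belongs to ISO week 44 of ISO year 3907.

3907-W44-1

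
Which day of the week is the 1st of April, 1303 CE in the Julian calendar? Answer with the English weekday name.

Monday

In the proleptic Gregorian calendar this is 9 April 1303 (JDN 2197069).
JDN 2197069 mod 7 = 0, and JDN 0 was a Monday, so this is a Monday.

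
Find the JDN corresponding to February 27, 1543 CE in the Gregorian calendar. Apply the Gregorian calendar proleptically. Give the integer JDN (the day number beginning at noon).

2284686

JDN 2299161 is 15 October 1582 CE (Gregorian); the target day is −14475 days from there, so JDN = 2284686.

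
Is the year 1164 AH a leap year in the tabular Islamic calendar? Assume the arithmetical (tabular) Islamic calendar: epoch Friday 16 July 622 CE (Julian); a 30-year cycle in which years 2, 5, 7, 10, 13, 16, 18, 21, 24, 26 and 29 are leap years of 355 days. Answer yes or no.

yes

Year 1164 AH is year 24 of its 30-year cycle; leap positions are 2, 5, 7, 10, 13, 16, 18, 21, 24, 26, 29, so it is a leap year (355 days).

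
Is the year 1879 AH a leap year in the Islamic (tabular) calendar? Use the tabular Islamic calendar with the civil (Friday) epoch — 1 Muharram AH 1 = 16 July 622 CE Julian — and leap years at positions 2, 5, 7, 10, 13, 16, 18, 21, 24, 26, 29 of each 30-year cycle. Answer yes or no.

Year 1879 AH is year 19 of its 30-year cycle; leap positions are 2, 5, 7, 10, 13, 16, 18, 21, 24, 26, 29, so it is a common year (354 days).

no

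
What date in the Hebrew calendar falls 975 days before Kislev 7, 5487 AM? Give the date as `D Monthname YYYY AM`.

JDN of Kislev 7, 5487 AM = 2351803.
2351803 − 975 = 2350828.
JDN 2350828 in the Hebrew calendar is 7 Nisan 5484 AM.

7 Nisan 5484 AM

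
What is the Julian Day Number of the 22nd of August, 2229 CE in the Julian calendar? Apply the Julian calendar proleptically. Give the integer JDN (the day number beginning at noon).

Equivalently 6 September 2229 (Gregorian).
JDN 2451545 is 1 January 2000 CE (Gregorian); the target day is +83889 days from there, so JDN = 2535434.

2535434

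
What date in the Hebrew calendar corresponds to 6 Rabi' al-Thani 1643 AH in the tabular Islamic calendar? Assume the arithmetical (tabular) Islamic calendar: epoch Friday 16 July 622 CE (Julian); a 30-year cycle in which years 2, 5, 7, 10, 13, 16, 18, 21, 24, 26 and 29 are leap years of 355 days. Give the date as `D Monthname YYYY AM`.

6 Kislev 5976 AM

The source date corresponds to 29 November 2215 in the Gregorian calendar (JDN 2530404).
That day falls on 6 Kislev 5976 AM in the Hebrew calendar.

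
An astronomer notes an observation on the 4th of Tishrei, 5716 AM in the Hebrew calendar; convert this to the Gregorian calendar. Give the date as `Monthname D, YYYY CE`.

Julian Day Number of the source date = 2435371.
Converting JDN 2435371 to the Gregorian calendar gives 20 September 1955 CE.

September 20, 1955 CE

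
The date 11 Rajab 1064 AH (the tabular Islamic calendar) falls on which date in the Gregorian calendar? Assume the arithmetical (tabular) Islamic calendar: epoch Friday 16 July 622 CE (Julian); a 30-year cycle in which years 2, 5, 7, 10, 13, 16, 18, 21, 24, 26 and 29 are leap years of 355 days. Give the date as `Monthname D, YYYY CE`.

Julian Day Number of the source date = 2325319.
Converting JDN 2325319 to the Gregorian calendar gives 28 May 1654 CE.

May 28, 1654 CE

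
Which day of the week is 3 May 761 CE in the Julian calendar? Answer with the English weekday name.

This is JDN 1999136 (7 May 761 Gregorian).
JDN 1999136 mod 7 = 6, and JDN 0 was a Monday, so this is a Sunday.

Sunday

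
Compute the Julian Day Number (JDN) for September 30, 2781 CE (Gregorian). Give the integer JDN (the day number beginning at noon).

JDN 2400001 is 17 November 1858 CE (Gregorian), MJD 0; the target day is +337071 days from there, so JDN = 2737072.

2737072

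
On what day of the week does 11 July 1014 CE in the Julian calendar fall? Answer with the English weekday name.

Sunday

In the proleptic Gregorian calendar this is 17 July 1014 (JDN 2091613).
2091613 ≡ 6 (mod 7); counting from Monday = 0 gives Sunday.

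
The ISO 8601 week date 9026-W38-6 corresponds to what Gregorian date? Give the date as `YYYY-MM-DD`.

ISO week 1 of 9026 is the week containing the first Thursday of 9026.
Week 38, day 6 (Saturday) lands on 9026-09-23.

9026-09-23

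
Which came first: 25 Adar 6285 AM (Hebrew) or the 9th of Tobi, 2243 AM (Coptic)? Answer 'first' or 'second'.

Converting both to JDN: 2643378 vs 2644048; the smaller is the first.

first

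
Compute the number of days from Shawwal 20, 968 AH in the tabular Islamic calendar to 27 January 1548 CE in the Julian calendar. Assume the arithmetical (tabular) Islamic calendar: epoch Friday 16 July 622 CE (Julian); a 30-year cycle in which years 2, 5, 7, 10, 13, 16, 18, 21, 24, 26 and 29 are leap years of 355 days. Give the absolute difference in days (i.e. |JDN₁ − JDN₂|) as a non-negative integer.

4907

JDN of the first date = 2291398.
JDN of the second date = 2286491.
|2286491 − 2291398| = 4907.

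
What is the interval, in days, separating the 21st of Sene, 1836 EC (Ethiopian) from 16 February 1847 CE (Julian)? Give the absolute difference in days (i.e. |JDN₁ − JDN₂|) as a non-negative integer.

First date → JDN 2394745; second date → JDN 2395721.
The interval is |2394745 − 2395721| = 976 days.

976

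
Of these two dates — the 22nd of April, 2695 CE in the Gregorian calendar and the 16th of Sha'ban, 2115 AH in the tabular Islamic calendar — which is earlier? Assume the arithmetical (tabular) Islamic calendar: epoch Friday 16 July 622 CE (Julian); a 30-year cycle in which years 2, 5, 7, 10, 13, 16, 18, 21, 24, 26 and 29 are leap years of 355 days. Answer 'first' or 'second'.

First date → JDN 2705500; second date → JDN 2697793.
JDN 2697793 < JDN 2705500, so the second date is earlier.

second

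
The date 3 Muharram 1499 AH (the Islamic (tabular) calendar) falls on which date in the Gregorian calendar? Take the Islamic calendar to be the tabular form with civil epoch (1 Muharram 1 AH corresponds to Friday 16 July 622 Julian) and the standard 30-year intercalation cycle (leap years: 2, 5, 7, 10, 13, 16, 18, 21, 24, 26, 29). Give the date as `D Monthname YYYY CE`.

Julian Day Number of the source date = 2479283.
Converting JDN 2479283 to the Gregorian calendar gives 11 December 2075 CE.

11 December 2075 CE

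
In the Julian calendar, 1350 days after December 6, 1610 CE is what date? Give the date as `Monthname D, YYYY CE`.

The starting date is JDN 2309450; 2309450 + 1350 = 2310800.
JDN 2310800 corresponds to August 17, 1614 CE.

August 17, 1614 CE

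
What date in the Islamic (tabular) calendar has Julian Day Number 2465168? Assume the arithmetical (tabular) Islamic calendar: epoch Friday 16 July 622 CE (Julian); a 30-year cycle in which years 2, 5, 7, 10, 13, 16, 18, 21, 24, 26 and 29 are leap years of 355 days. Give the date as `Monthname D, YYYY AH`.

Rabi' al-Awwal 3, 1459 AH

JDN 2465168 is 19 April 2037 in the Gregorian calendar.
In the tabular Islamic calendar that day is Rabi' al-Awwal 3, 1459 AH.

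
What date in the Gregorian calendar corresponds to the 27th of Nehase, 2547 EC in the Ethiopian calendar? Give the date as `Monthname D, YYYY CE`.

September 6, 2555 CE

Both dates share Julian Day Number 2654503; in the Gregorian calendar that is 6 September 2555 CE.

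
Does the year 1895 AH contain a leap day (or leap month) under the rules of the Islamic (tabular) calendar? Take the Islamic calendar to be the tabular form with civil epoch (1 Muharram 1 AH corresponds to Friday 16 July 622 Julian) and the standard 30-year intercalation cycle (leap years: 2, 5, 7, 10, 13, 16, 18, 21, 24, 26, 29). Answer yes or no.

Year 1895 AH is year 5 of its 30-year cycle; leap positions are 2, 5, 7, 10, 13, 16, 18, 21, 24, 26, 29, so it is a leap year (355 days).

yes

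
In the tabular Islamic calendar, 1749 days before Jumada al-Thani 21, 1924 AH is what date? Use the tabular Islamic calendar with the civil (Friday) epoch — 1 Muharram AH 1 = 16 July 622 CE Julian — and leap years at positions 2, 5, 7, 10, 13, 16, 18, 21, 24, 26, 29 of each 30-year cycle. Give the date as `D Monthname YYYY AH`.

15 Rajab 1919 AH

Counting 1749 days back from JDN 2630055 reaches JDN 2628306, which is 15 Rajab 1919 AH.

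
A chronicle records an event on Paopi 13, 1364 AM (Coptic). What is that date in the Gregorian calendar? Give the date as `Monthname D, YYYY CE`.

October 21, 1647 CE

Julian Day Number of the source date = 2322908.
Converting JDN 2322908 to the Gregorian calendar gives 21 October 1647 CE.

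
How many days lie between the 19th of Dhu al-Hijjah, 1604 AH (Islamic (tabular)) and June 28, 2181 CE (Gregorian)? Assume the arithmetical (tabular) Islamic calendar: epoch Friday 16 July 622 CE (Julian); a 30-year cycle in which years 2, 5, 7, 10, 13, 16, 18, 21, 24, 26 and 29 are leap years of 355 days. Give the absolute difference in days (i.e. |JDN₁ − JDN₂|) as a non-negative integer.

First date → JDN 2516833; second date → JDN 2517833.
The interval is |2516833 − 2517833| = 1000 days.

1000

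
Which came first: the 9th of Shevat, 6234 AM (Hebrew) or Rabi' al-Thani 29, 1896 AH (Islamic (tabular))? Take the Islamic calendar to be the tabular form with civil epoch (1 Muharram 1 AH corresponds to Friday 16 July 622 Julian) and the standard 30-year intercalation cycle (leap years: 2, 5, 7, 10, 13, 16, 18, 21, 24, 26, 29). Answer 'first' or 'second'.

second

The two dates have Julian Day Numbers 2624698 and 2620082 respectively.
Since 2620082 < 2624698, the second date comes first.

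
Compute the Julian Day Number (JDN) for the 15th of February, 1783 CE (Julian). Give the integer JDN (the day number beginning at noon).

2372344

In the Gregorian calendar the same day is 26 February 1783.
JDN 2299161 is 15 October 1582 CE (Gregorian); the target day is +73183 days from there, so JDN = 2372344.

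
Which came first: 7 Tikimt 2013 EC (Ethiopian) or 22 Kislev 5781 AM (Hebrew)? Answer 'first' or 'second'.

first

First date → JDN 2459140; second date → JDN 2459192.
JDN 2459140 < JDN 2459192, so the first date is earlier.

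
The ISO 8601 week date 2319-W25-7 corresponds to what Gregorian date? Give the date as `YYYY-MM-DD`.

ISO week 1 of 2319 is the week containing the first Thursday of 2319.
Week 25, day 7 (Sunday) lands on 2319-06-22.

2319-06-22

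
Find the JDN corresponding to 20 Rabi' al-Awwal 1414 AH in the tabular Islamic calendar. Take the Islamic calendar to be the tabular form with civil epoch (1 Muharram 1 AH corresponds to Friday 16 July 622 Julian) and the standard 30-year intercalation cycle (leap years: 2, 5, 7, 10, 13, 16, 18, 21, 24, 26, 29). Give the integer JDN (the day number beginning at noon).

In the Gregorian calendar the same day is 7 September 1993.
JDN 2451545 is 1 January 2000 CE (Gregorian); the target day is −2307 days from there, so JDN = 2449238.

2449238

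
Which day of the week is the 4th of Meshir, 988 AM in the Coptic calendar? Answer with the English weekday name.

This is JDN 2185685 (6 February 1272 Gregorian).
2185685 ≡ 5 (mod 7); counting from Monday = 0 gives Saturday.

Saturday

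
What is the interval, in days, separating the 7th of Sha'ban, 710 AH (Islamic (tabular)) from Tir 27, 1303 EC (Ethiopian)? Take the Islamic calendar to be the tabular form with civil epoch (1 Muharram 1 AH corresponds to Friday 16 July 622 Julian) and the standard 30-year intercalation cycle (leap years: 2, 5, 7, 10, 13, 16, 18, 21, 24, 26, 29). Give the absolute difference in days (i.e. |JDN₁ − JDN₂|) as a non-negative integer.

23

JDN of the first date = 2199899.
JDN of the second date = 2199922.
|2199922 − 2199899| = 23.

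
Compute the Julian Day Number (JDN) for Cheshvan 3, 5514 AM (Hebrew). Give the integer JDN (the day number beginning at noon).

In the Gregorian calendar the same day is 31 October 1753.
JDN 2299161 is 15 October 1582 CE (Gregorian); the target day is +62473 days from there, so JDN = 2361634.

2361634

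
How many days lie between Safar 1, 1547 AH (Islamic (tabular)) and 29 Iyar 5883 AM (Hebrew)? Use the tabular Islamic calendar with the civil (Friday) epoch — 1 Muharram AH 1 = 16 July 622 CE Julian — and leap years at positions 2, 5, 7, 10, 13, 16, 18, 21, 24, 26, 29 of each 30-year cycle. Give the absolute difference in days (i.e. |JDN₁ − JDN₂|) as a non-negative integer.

293

First date → JDN 2496321; second date → JDN 2496614.
The interval is |2496321 − 2496614| = 293 days.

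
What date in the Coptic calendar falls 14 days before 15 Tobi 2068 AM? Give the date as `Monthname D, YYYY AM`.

The starting date is JDN 2580136; 2580136 − 14 = 2580122.
JDN 2580122 corresponds to Tobi 1, 2068 AM.

Tobi 1, 2068 AM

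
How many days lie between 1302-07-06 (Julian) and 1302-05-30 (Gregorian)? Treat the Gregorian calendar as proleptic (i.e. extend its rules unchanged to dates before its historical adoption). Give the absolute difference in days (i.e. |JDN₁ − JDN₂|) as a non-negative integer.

45

First date → JDN 2196800; second date → JDN 2196755.
The interval is |2196800 − 2196755| = 45 days.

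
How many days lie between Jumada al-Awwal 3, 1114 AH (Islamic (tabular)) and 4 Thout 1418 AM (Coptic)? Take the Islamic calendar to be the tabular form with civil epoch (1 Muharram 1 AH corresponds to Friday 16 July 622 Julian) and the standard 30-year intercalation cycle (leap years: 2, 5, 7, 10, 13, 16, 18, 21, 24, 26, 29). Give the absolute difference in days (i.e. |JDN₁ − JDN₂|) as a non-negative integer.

378

First date → JDN 2342970; second date → JDN 2342592.
The interval is |2342970 − 2342592| = 378 days.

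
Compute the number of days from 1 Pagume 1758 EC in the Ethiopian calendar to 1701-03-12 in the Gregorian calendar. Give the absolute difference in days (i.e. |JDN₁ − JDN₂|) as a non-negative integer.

First date → JDN 2366325; second date → JDN 2342408.
The interval is |2366325 − 2342408| = 23917 days.

23917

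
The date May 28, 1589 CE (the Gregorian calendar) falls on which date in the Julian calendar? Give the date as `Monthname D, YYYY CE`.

At this point the Julian calendar is 10 days behind the Gregorian.
28 May 1589 Gregorian − 10 days → 18 May 1589 Julian.

May 18, 1589 CE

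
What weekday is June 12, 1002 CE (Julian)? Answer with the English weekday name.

Friday

This is JDN 2087201 (18 June 1002 Gregorian).
JDN 2087201 mod 7 = 4, and JDN 0 was a Monday, so this is a Friday.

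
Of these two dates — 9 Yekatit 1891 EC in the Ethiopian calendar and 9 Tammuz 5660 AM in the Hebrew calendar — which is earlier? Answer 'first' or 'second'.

First date → JDN 2414701; second date → JDN 2415207.
JDN 2414701 < JDN 2415207, so the first date is earlier.

first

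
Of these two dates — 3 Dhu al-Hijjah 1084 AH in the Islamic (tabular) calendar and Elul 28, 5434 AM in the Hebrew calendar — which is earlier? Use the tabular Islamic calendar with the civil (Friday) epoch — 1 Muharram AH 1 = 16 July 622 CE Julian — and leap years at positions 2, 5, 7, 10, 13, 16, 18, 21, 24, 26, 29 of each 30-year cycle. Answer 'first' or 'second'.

Converting both to JDN: 2332546 vs 2332748; the smaller is the first.

first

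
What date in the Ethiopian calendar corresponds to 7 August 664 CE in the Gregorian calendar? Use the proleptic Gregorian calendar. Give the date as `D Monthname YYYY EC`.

Both dates share Julian Day Number 1963800; in the Ethiopian calendar that is 11 Nehase 656 EC.

11 Nehase 656 EC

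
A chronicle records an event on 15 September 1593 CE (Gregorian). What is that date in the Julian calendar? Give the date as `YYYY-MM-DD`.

1593-09-05

For dates in this range the Gregorian date is 10 days ahead of the Julian.
15 September 1593 Gregorian − 10 days → 5 September 1593 Julian.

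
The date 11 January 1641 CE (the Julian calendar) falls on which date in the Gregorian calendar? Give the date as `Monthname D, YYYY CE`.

January 21, 1641 CE

The Julian–Gregorian offset here is 10 days (Julian trailing).
11 January 1641 Julian + 10 days → 21 January 1641 Gregorian.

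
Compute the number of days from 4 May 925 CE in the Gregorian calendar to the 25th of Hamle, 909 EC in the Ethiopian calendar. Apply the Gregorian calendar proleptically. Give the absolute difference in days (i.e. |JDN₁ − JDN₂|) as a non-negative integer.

JDN of the first date = 2059033.
JDN of the second date = 2056192.
|2056192 − 2059033| = 2841.

2841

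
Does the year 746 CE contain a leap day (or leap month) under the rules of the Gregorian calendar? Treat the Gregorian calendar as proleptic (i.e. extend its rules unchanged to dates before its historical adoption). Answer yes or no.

746 is not divisible by 4, so it is a common year.

no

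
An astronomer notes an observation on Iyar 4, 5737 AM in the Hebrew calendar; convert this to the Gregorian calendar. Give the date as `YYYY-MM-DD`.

Both dates share Julian Day Number 2443256; in the Gregorian calendar that is 22 April 1977 CE.

1977-04-22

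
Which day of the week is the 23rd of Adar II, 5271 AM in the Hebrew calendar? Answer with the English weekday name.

Sunday

Equivalently 2 April 1511 Gregorian, JDN 2273032.
JDN 2273032 mod 7 = 6, and JDN 0 was a Monday, so this is a Sunday.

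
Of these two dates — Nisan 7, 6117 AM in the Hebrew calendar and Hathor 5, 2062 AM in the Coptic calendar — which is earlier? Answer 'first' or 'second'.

Converting both to JDN: 2582024 vs 2577874; the smaller is the second.

second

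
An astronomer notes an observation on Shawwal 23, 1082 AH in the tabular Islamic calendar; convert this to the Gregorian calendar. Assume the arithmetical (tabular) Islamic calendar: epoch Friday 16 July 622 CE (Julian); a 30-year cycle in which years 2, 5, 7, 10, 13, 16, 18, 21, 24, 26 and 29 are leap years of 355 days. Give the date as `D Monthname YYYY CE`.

22 February 1672 CE

Both dates share Julian Day Number 2331798; in the Gregorian calendar that is 22 February 1672 CE.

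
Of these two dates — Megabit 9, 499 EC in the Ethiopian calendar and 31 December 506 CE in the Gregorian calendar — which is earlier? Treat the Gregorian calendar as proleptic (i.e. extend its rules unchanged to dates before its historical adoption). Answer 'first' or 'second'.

Converting both to JDN: 1906303 vs 1906237; the smaller is the second.

second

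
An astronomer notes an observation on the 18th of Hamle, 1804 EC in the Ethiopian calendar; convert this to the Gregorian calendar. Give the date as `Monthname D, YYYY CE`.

Julian Day Number of the source date = 2383084.
Converting JDN 2383084 to the Gregorian calendar gives 24 July 1812 CE.

July 24, 1812 CE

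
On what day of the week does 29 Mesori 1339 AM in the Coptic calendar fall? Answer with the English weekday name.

This is JDN 2314092 (1 September 1623 Gregorian).
2314092 ≡ 4 (mod 7); counting from Monday = 0 gives Friday.

Friday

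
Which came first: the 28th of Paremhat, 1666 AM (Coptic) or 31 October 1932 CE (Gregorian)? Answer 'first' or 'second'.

Converting both to JDN: 2433378 vs 2427012; the smaller is the second.

second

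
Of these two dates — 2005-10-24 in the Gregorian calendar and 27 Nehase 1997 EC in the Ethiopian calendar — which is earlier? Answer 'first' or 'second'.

First date → JDN 2453668; second date → JDN 2453616.
JDN 2453616 < JDN 2453668, so the second date is earlier.

second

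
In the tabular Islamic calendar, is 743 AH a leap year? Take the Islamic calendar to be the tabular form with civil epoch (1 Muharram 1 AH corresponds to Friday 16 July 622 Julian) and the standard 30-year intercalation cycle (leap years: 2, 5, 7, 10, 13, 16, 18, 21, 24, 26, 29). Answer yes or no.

no

Year 743 AH is year 23 of its 30-year cycle; leap positions are 2, 5, 7, 10, 13, 16, 18, 21, 24, 26, 29, so it is a common year (354 days).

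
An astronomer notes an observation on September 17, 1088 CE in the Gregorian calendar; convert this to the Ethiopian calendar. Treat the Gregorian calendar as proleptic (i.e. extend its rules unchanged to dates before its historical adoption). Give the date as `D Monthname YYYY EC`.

Julian Day Number of the source date = 2118704.
Converting JDN 2118704 to the Ethiopian calendar gives 14 Meskerem 1081 EC.

14 Meskerem 1081 EC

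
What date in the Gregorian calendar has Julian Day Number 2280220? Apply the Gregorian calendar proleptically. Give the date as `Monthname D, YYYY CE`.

JDN 2451545 is 1 Jan 2000; 2280220 is −171325 days from there.

December 6, 1530 CE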